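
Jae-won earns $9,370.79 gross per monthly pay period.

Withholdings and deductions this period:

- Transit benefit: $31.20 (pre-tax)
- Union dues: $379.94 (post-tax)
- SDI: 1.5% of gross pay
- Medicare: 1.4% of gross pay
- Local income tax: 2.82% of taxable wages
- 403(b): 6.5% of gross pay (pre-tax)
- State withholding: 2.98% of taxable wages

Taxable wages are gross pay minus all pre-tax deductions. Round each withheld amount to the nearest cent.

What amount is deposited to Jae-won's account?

$7,572.43

Transit benefit: $31.20
403(b): $9,370.79 × 0.065 = $609.10
Pre-tax total = $31.20 + $609.10 = $640.30
Taxable wages = $9,370.79 − $640.30 = $8,730.49
Local income tax: $8,730.49 × 0.0282 = $246.20
State withholding: $8,730.49 × 0.0298 = $260.17
Medicare: $9,370.79 × 0.014 = $131.19
SDI: $9,370.79 × 0.015 = $140.56
Union dues: $379.94
Total deductions = $31.20 + $609.10 + $246.20 + $260.17 + $131.19 + $140.56 + $379.94 = $1,798.36
Net pay = $9,370.79 − $1,798.36 = $7,572.43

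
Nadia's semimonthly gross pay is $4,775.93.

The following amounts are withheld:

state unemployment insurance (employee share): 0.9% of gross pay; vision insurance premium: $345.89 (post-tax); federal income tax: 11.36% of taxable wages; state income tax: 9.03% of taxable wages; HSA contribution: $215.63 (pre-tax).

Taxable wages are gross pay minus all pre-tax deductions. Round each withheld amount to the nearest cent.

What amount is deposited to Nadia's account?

HSA contribution: $215.63
Taxable wages = $4,775.93 − $215.63 = $4,560.30
State income tax: $4,560.30 × 0.0903 = $411.80
Federal income tax: $4,560.30 × 0.1136 = $518.05
State unemployment insurance (employee share): $4,775.93 × 0.009 = $42.98
Vision insurance premium: $345.89
Total deductions = $215.63 + $411.80 + $518.05 + $42.98 + $345.89 = $1,534.35
Net pay = $4,775.93 − $1,534.35 = $3,241.58

$3,241.58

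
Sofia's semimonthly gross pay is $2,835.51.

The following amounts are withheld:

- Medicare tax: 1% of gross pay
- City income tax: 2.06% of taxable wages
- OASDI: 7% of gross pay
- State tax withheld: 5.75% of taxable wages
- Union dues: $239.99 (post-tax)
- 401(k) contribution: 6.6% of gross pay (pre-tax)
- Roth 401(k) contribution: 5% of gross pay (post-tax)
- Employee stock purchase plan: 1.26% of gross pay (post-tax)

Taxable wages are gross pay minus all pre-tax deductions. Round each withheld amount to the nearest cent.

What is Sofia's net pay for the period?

401(k) contribution: $2,835.51 × 0.066 = $187.14
Taxable wages = $2,835.51 − $187.14 = $2,648.37
State tax withheld: $2,648.37 × 0.0575 = $152.28
City income tax: $2,648.37 × 0.0206 = $54.56
OASDI: $2,835.51 × 0.07 = $198.49
Medicare tax: $2,835.51 × 0.01 = $28.36
Roth 401(k) contribution: $2,835.51 × 0.05 = $141.78
Union dues: $239.99
Employee stock purchase plan: $2,835.51 × 0.0126 = $35.73
Total deductions = $187.14 + $152.28 + $54.56 + $198.49 + $28.36 + $141.78 + $239.99 + $35.73 = $1,038.33
Net pay = $2,835.51 − $1,038.33 = $1,797.18

$1,797.18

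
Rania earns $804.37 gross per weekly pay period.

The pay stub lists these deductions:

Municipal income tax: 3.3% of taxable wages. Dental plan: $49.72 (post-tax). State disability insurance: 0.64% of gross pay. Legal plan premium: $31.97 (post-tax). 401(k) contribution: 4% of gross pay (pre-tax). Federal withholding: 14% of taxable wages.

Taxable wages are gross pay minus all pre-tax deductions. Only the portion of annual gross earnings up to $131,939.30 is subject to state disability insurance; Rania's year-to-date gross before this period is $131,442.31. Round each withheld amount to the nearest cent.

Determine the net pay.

401(k) contribution: $804.37 × 0.04 = $32.17
Taxable wages = $804.37 − $32.17 = $772.20
Federal withholding: $772.20 × 0.14 = $108.11
Municipal income tax: $772.20 × 0.033 = $25.48
State disability insurance: only $131,939.30 − $131,442.31 = $496.99 of this check is subject → $496.99 × 0.0064 = $3.18
Dental plan: $49.72
Legal plan premium: $31.97
Total deductions = $32.17 + $108.11 + $25.48 + $3.18 + $49.72 + $31.97 = $250.63
Net pay = $804.37 − $250.63 = $553.74

$553.74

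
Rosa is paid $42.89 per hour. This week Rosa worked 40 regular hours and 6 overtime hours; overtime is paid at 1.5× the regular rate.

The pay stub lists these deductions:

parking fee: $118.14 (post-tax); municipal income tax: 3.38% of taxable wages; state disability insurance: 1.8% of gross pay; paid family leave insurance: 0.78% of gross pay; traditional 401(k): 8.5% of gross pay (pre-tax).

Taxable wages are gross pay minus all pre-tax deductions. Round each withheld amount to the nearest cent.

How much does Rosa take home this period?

Regular pay: 40 × $42.89 = $1,715.60
Overtime pay: 6 × $42.89 × 1.5 = $386.01
Gross pay = $1,715.60 + $386.01 = $2,101.61
Traditional 401(k): $2,101.61 × 0.085 = $178.64
Taxable wages = $2,101.61 − $178.64 = $1,922.97
Municipal income tax: $1,922.97 × 0.0338 = $65.00
State disability insurance: $2,101.61 × 0.018 = $37.83
Paid family leave insurance: $2,101.61 × 0.0078 = $16.39
Parking fee: $118.14
Total deductions = $178.64 + $65.00 + $37.83 + $16.39 + $118.14 = $416.00
Net pay = $2,101.61 − $416.00 = $1,685.61

$1,685.61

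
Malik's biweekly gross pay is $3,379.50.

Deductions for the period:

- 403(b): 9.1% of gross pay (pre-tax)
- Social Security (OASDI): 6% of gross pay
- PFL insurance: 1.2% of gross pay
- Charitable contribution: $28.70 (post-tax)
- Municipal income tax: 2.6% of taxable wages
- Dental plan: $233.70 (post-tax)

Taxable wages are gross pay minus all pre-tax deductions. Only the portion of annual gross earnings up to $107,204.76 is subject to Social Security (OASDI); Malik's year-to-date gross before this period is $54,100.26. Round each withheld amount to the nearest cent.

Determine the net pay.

403(b): $3,379.50 × 0.091 = $307.53
Taxable wages = $3,379.50 − $307.53 = $3,071.97
Municipal income tax: $3,071.97 × 0.026 = $79.87
PFL insurance: $3,379.50 × 0.012 = $40.55
Social Security (OASDI): cap not yet reached, full $3,379.50 is subject → $3,379.50 × 0.06 = $202.77
Dental plan: $233.70
Charitable contribution: $28.70
Total deductions = $307.53 + $79.87 + $40.55 + $202.77 + $233.70 + $28.70 = $893.12
Net pay = $3,379.50 − $893.12 = $2,486.38

$2,486.38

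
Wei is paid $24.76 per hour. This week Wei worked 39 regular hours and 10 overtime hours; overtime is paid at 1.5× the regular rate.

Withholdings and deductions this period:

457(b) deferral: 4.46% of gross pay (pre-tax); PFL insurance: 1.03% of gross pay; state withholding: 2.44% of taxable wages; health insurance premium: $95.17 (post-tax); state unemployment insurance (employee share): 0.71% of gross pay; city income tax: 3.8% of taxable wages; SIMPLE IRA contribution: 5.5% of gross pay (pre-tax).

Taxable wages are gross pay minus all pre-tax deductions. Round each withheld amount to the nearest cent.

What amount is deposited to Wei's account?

$1010.32

Regular pay: 39 × $24.76 = $965.64
Overtime pay: 10 × $24.76 × 1.5 = $371.40
Gross pay = $965.64 + $371.40 = $1337.04
457(b) deferral: $1337.04 × 0.0446 = $59.63
SIMPLE IRA contribution: $1337.04 × 0.055 = $73.54
Pre-tax total = $59.63 + $73.54 = $133.17
Taxable wages = $1337.04 − $133.17 = $1203.87
State withholding: $1203.87 × 0.0244 = $29.37
City income tax: $1203.87 × 0.038 = $45.75
State unemployment insurance (employee share): $1337.04 × 0.0071 = $9.49
PFL insurance: $1337.04 × 0.0103 = $13.77
Health insurance premium: $95.17
Total deductions = $59.63 + $73.54 + $29.37 + $45.75 + $9.49 + $13.77 + $95.17 = $326.72
Net pay = $1337.04 − $326.72 = $1010.32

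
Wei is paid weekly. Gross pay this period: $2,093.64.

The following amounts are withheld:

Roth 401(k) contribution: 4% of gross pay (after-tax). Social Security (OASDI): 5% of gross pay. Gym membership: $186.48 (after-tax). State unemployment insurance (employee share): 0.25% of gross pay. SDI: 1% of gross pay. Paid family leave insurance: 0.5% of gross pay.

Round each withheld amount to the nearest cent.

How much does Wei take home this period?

State unemployment insurance (employee share): $2,093.64 × 0.0025 = $5.23
Paid family leave insurance: $2,093.64 × 0.005 = $10.47
Social Security (OASDI): $2,093.64 × 0.05 = $104.68
SDI: $2,093.64 × 0.01 = $20.94
Roth 401(k) contribution: $2,093.64 × 0.04 = $83.75
Gym membership: $186.48
Total deductions = $5.23 + $10.47 + $104.68 + $20.94 + $83.75 + $186.48 = $411.55
Net pay = $2,093.64 − $411.55 = $1,682.09

$1,682.09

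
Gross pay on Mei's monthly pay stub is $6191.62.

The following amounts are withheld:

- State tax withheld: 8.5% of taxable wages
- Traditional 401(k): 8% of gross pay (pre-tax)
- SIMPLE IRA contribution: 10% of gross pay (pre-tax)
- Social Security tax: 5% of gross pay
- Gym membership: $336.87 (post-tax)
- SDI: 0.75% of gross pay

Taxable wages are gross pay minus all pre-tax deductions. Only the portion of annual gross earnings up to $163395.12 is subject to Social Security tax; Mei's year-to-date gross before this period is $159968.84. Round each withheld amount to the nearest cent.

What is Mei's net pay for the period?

$4090.95

Traditional 401(k): $6191.62 × 0.08 = $495.33
SIMPLE IRA contribution: $6191.62 × 0.1 = $619.16
Pre-tax total = $495.33 + $619.16 = $1114.49
Taxable wages = $6191.62 − $1114.49 = $5077.13
State tax withheld: $5077.13 × 0.085 = $431.56
SDI: $6191.62 × 0.0075 = $46.44
Social Security tax: only $163395.12 − $159968.84 = $3426.28 of this check is subject → $3426.28 × 0.05 = $171.31
Gym membership: $336.87
Total deductions = $495.33 + $619.16 + $431.56 + $46.44 + $171.31 + $336.87 = $2100.67
Net pay = $6191.62 − $2100.67 = $4090.95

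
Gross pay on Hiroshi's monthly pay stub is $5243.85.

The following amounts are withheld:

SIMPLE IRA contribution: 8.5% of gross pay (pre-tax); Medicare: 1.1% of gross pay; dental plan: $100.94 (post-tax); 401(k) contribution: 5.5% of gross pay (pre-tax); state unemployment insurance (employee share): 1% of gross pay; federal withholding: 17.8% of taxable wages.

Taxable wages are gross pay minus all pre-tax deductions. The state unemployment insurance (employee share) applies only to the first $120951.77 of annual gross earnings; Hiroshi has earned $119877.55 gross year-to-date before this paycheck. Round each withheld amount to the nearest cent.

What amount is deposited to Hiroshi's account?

$3537.62

401(k) contribution: $5243.85 × 0.055 = $288.41
SIMPLE IRA contribution: $5243.85 × 0.085 = $445.73
Pre-tax total = $288.41 + $445.73 = $734.14
Taxable wages = $5243.85 − $734.14 = $4509.71
Federal withholding: $4509.71 × 0.178 = $802.73
State unemployment insurance (employee share): only $120951.77 − $119877.55 = $1074.22 of this check is subject → $1074.22 × 0.01 = $10.74
Medicare: $5243.85 × 0.011 = $57.68
Dental plan: $100.94
Total deductions = $288.41 + $445.73 + $802.73 + $10.74 + $57.68 + $100.94 = $1706.23
Net pay = $5243.85 − $1706.23 = $3537.62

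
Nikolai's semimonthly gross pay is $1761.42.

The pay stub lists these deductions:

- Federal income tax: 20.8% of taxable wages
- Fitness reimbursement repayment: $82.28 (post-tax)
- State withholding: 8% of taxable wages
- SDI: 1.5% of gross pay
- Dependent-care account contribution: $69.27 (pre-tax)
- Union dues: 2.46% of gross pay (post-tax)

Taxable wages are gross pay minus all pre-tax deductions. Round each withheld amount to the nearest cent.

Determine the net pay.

$1052.78

Dependent-care account contribution: $69.27
Taxable wages = $1761.42 − $69.27 = $1692.15
State withholding: $1692.15 × 0.08 = $135.37
Federal income tax: $1692.15 × 0.208 = $351.97
SDI: $1761.42 × 0.015 = $26.42
Union dues: $1761.42 × 0.0246 = $43.33
Fitness reimbursement repayment: $82.28
Total deductions = $69.27 + $135.37 + $351.97 + $26.42 + $43.33 + $82.28 = $708.64
Net pay = $1761.42 − $708.64 = $1052.78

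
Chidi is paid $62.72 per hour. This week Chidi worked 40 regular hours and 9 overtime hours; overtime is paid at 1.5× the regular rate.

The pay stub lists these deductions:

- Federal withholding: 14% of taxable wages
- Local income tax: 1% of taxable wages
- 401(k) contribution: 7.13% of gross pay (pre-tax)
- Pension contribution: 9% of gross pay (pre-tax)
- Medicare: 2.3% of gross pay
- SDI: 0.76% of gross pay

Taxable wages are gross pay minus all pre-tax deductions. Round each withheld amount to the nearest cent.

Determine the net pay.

$2,289.45

Regular pay: 40 × $62.72 = $2,508.80
Overtime pay: 9 × $62.72 × 1.5 = $846.72
Gross pay = $2,508.80 + $846.72 = $3,355.52
Pension contribution: $3,355.52 × 0.09 = $302.00
401(k) contribution: $3,355.52 × 0.0713 = $239.25
Pre-tax total = $302.00 + $239.25 = $541.25
Taxable wages = $3,355.52 − $541.25 = $2,814.27
Federal withholding: $2,814.27 × 0.14 = $394.00
Local income tax: $2,814.27 × 0.01 = $28.14
SDI: $3,355.52 × 0.0076 = $25.50
Medicare: $3,355.52 × 0.023 = $77.18
Total deductions = $302.00 + $239.25 + $394.00 + $28.14 + $25.50 + $77.18 = $1,066.07
Net pay = $3,355.52 − $1,066.07 = $2,289.45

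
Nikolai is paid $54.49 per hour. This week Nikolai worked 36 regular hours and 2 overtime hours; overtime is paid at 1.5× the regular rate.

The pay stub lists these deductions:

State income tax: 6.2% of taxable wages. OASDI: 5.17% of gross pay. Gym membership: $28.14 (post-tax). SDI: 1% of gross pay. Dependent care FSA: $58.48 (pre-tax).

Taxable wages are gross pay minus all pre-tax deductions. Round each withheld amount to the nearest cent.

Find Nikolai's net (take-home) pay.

Regular pay: 36 × $54.49 = $1,961.64
Overtime pay: 2 × $54.49 × 1.5 = $163.47
Gross pay = $1,961.64 + $163.47 = $2,125.11
Dependent care FSA: $58.48
Taxable wages = $2,125.11 − $58.48 = $2,066.63
State income tax: $2,066.63 × 0.062 = $128.13
OASDI: $2,125.11 × 0.0517 = $109.87
SDI: $2,125.11 × 0.01 = $21.25
Gym membership: $28.14
Total deductions = $58.48 + $128.13 + $109.87 + $21.25 + $28.14 = $345.87
Net pay = $2,125.11 − $345.87 = $1,779.24

$1,779.24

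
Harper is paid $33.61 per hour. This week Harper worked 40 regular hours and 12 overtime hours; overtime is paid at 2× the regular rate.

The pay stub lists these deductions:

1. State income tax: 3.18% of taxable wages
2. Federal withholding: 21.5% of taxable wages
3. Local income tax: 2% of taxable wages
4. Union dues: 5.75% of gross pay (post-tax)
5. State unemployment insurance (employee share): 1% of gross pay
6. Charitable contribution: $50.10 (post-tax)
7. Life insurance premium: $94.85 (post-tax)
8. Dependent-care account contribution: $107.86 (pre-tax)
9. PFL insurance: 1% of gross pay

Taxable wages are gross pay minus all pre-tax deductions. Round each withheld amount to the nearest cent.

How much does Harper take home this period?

Regular pay: 40 × $33.61 = $1344.40
Overtime pay: 12 × $33.61 × 2 = $806.64
Gross pay = $1344.40 + $806.64 = $2151.04
Dependent-care account contribution: $107.86
Taxable wages = $2151.04 − $107.86 = $2043.18
Federal withholding: $2043.18 × 0.215 = $439.28
Local income tax: $2043.18 × 0.02 = $40.86
State income tax: $2043.18 × 0.0318 = $64.97
PFL insurance: $2151.04 × 0.01 = $21.51
State unemployment insurance (employee share): $2151.04 × 0.01 = $21.51
Life insurance premium: $94.85
Union dues: $2151.04 × 0.0575 = $123.68
Charitable contribution: $50.10
Total deductions = $107.86 + $439.28 + $40.86 + $64.97 + $21.51 + $21.51 + $94.85 + $123.68 + $50.10 = $964.62
Net pay = $2151.04 − $964.62 = $1186.42

$1186.42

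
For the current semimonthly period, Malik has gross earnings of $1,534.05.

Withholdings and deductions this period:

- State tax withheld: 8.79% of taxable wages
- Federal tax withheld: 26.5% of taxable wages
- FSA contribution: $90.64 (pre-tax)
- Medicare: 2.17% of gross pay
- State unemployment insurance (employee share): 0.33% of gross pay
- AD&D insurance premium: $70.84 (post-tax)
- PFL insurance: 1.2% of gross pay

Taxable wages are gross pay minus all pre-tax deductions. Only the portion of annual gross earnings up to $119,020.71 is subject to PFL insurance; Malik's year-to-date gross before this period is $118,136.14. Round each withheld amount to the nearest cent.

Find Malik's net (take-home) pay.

FSA contribution: $90.64
Taxable wages = $1,534.05 − $90.64 = $1,443.41
State tax withheld: $1,443.41 × 0.0879 = $126.88
Federal tax withheld: $1,443.41 × 0.265 = $382.50
Medicare: $1,534.05 × 0.0217 = $33.29
PFL insurance: only $119,020.71 − $118,136.14 = $884.57 of this check is subject → $884.57 × 0.012 = $10.61
State unemployment insurance (employee share): $1,534.05 × 0.0033 = $5.06
AD&D insurance premium: $70.84
Total deductions = $90.64 + $126.88 + $382.50 + $33.29 + $10.61 + $5.06 + $70.84 = $719.82
Net pay = $1,534.05 − $719.82 = $814.23

$814.23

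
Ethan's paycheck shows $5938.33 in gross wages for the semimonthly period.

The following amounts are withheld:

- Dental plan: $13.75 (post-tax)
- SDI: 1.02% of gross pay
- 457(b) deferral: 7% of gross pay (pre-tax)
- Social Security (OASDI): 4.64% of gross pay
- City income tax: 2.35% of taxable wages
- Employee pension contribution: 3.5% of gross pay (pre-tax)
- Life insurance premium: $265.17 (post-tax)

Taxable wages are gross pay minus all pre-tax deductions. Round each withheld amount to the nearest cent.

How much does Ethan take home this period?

457(b) deferral: $5938.33 × 0.07 = $415.68
Employee pension contribution: $5938.33 × 0.035 = $207.84
Pre-tax total = $415.68 + $207.84 = $623.52
Taxable wages = $5938.33 − $623.52 = $5314.81
City income tax: $5314.81 × 0.0235 = $124.90
SDI: $5938.33 × 0.0102 = $60.57
Social Security (OASDI): $5938.33 × 0.0464 = $275.54
Dental plan: $13.75
Life insurance premium: $265.17
Total deductions = $415.68 + $207.84 + $124.90 + $60.57 + $275.54 + $13.75 + $265.17 = $1363.45
Net pay = $5938.33 − $1363.45 = $4574.88

$4574.88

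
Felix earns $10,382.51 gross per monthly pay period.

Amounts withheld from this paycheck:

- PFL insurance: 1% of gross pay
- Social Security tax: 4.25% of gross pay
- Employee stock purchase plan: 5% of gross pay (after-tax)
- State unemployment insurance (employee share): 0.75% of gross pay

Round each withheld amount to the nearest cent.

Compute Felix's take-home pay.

State unemployment insurance (employee share): $10,382.51 × 0.0075 = $77.87
PFL insurance: $10,382.51 × 0.01 = $103.83
Social Security tax: $10,382.51 × 0.0425 = $441.26
Employee stock purchase plan: $10,382.51 × 0.05 = $519.13
Total deductions = $77.87 + $103.83 + $441.26 + $519.13 = $1,142.09
Net pay = $10,382.51 − $1,142.09 = $9,240.42

$9,240.42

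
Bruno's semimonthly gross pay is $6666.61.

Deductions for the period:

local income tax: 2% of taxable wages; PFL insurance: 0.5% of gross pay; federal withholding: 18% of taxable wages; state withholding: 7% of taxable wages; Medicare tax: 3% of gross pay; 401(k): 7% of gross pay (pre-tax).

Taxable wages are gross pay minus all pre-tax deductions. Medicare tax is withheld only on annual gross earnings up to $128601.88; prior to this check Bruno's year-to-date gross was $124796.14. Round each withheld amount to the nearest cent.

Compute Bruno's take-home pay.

$4378.46

401(k): $6666.61 × 0.07 = $466.66
Taxable wages = $6666.61 − $466.66 = $6199.95
State withholding: $6199.95 × 0.07 = $434.00
Local income tax: $6199.95 × 0.02 = $124.00
Federal withholding: $6199.95 × 0.18 = $1115.99
Medicare tax: only $128601.88 − $124796.14 = $3805.74 of this check is subject → $3805.74 × 0.03 = $114.17
PFL insurance: $6666.61 × 0.005 = $33.33
Total deductions = $466.66 + $434.00 + $124.00 + $1115.99 + $114.17 + $33.33 = $2288.15
Net pay = $6666.61 − $2288.15 = $4378.46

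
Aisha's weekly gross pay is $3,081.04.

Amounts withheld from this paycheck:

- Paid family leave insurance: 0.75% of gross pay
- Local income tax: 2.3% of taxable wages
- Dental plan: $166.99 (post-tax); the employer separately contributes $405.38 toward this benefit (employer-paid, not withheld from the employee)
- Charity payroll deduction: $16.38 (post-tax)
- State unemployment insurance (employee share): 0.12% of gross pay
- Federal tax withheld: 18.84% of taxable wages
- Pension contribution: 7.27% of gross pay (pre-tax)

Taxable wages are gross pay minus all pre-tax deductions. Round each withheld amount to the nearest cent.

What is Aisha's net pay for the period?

$2,042.89

Pension contribution: $3,081.04 × 0.0727 = $223.99
Taxable wages = $3,081.04 − $223.99 = $2,857.05
Local income tax: $2,857.05 × 0.023 = $65.71
Federal tax withheld: $2,857.05 × 0.1884 = $538.27
Paid family leave insurance: $3,081.04 × 0.0075 = $23.11
State unemployment insurance (employee share): $3,081.04 × 0.0012 = $3.70
Charity payroll deduction: $16.38
Dental plan: $166.99
(Employer's $405.38 toward dental plan is not withheld from the employee.)
Total deductions = $223.99 + $65.71 + $538.27 + $23.11 + $3.70 + $16.38 + $166.99 = $1,038.15
Net pay = $3,081.04 − $1,038.15 = $2,042.89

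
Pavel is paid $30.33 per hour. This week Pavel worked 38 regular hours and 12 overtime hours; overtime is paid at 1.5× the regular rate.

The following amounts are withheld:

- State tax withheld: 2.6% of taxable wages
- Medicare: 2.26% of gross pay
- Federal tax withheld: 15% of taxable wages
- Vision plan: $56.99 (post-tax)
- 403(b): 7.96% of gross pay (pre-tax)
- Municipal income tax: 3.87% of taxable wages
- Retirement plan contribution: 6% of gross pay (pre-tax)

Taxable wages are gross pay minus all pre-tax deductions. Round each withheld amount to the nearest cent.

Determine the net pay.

$1,052.22

Regular pay: 38 × $30.33 = $1,152.54
Overtime pay: 12 × $30.33 × 1.5 = $545.94
Gross pay = $1,152.54 + $545.94 = $1,698.48
Retirement plan contribution: $1,698.48 × 0.06 = $101.91
403(b): $1,698.48 × 0.0796 = $135.20
Pre-tax total = $101.91 + $135.20 = $237.11
Taxable wages = $1,698.48 − $237.11 = $1,461.37
Municipal income tax: $1,461.37 × 0.0387 = $56.56
State tax withheld: $1,461.37 × 0.026 = $38.00
Federal tax withheld: $1,461.37 × 0.15 = $219.21
Medicare: $1,698.48 × 0.0226 = $38.39
Vision plan: $56.99
Total deductions = $101.91 + $135.20 + $56.56 + $38.00 + $219.21 + $38.39 + $56.99 = $646.26
Net pay = $1,698.48 − $646.26 = $1,052.22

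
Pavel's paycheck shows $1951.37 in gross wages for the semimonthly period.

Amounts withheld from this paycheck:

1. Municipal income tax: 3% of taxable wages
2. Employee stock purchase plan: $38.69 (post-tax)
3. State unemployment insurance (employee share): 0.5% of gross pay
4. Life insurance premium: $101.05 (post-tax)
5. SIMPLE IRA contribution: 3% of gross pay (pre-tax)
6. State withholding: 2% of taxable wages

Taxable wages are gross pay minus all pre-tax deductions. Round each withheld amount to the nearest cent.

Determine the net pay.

$1648.69

SIMPLE IRA contribution: $1951.37 × 0.03 = $58.54
Taxable wages = $1951.37 − $58.54 = $1892.83
State withholding: $1892.83 × 0.02 = $37.86
Municipal income tax: $1892.83 × 0.03 = $56.78
State unemployment insurance (employee share): $1951.37 × 0.005 = $9.76
Employee stock purchase plan: $38.69
Life insurance premium: $101.05
Total deductions = $58.54 + $37.86 + $56.78 + $9.76 + $38.69 + $101.05 = $302.68
Net pay = $1951.37 − $302.68 = $1648.69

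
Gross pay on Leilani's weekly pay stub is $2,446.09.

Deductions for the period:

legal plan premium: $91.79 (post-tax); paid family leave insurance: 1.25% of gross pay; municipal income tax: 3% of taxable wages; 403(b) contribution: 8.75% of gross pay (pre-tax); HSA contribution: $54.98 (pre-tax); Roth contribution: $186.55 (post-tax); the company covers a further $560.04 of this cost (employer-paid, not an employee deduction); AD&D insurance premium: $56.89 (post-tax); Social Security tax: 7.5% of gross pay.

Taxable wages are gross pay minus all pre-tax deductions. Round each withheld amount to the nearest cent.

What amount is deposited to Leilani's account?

$1,562.50

HSA contribution: $54.98
403(b) contribution: $2,446.09 × 0.0875 = $214.03
Pre-tax total = $54.98 + $214.03 = $269.01
Taxable wages = $2,446.09 − $269.01 = $2,177.08
Municipal income tax: $2,177.08 × 0.03 = $65.31
Social Security tax: $2,446.09 × 0.075 = $183.46
Paid family leave insurance: $2,446.09 × 0.0125 = $30.58
Roth contribution: $186.55
Legal plan premium: $91.79
AD&D insurance premium: $56.89
(Employer's $560.04 toward Roth contribution is not withheld from the employee.)
Total deductions = $54.98 + $214.03 + $65.31 + $183.46 + $30.58 + $186.55 + $91.79 + $56.89 = $883.59
Net pay = $2,446.09 − $883.59 = $1,562.50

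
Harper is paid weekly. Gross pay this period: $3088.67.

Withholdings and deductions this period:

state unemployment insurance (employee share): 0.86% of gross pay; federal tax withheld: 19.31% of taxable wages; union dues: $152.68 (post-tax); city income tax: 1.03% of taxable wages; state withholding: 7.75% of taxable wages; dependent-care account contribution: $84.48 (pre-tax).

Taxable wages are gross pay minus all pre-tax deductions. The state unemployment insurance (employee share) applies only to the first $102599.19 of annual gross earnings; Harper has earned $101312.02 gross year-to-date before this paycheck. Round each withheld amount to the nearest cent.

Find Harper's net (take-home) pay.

Dependent-care account contribution: $84.48
Taxable wages = $3088.67 − $84.48 = $3004.19
Federal tax withheld: $3004.19 × 0.1931 = $580.11
State withholding: $3004.19 × 0.0775 = $232.82
City income tax: $3004.19 × 0.0103 = $30.94
State unemployment insurance (employee share): only $102599.19 − $101312.02 = $1287.17 of this check is subject → $1287.17 × 0.0086 = $11.07
Union dues: $152.68
Total deductions = $84.48 + $580.11 + $232.82 + $30.94 + $11.07 + $152.68 = $1092.10
Net pay = $3088.67 − $1092.10 = $1996.57

$1996.57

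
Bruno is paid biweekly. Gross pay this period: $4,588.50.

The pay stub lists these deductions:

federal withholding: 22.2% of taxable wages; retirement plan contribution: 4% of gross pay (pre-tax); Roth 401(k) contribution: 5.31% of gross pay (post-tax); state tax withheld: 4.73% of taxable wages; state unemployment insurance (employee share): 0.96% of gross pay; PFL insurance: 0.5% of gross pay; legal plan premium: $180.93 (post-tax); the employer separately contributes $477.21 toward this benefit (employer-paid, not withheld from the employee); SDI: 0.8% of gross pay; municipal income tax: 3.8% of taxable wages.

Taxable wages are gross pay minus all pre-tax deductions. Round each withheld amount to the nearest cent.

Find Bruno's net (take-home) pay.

Retirement plan contribution: $4,588.50 × 0.04 = $183.54
Taxable wages = $4,588.50 − $183.54 = $4,404.96
State tax withheld: $4,404.96 × 0.0473 = $208.35
Federal withholding: $4,404.96 × 0.222 = $977.90
Municipal income tax: $4,404.96 × 0.038 = $167.39
State unemployment insurance (employee share): $4,588.50 × 0.0096 = $44.05
PFL insurance: $4,588.50 × 0.005 = $22.94
SDI: $4,588.50 × 0.008 = $36.71
Legal plan premium: $180.93
Roth 401(k) contribution: $4,588.50 × 0.0531 = $243.65
(Employer's $477.21 toward legal plan premium is not withheld from the employee.)
Total deductions = $183.54 + $208.35 + $977.90 + $167.39 + $44.05 + $22.94 + $36.71 + $180.93 + $243.65 = $2,065.46
Net pay = $4,588.50 − $2,065.46 = $2,523.04

$2,523.04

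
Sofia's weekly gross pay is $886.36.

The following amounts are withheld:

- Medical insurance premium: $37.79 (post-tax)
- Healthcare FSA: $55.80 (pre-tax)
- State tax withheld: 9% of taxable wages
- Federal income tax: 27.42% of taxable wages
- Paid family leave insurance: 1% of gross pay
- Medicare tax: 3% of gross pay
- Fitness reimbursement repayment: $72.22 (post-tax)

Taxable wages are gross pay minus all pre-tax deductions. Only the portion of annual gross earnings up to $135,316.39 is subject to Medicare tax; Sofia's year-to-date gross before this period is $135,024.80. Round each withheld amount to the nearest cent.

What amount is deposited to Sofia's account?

$400.45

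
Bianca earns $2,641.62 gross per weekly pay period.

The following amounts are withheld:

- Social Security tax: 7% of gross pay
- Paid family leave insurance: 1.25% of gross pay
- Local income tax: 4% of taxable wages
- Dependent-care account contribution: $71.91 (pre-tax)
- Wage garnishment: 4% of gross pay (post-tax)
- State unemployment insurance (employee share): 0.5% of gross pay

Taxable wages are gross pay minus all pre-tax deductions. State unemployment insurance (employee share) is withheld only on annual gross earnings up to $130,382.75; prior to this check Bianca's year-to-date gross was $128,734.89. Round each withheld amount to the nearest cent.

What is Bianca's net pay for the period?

$2,135.09

Dependent-care account contribution: $71.91
Taxable wages = $2,641.62 − $71.91 = $2,569.71
Local income tax: $2,569.71 × 0.04 = $102.79
Social Security tax: $2,641.62 × 0.07 = $184.91
State unemployment insurance (employee share): only $130,382.75 − $128,734.89 = $1,647.86 of this check is subject → $1,647.86 × 0.005 = $8.24
Paid family leave insurance: $2,641.62 × 0.0125 = $33.02
Wage garnishment: $2,641.62 × 0.04 = $105.66
Total deductions = $71.91 + $102.79 + $184.91 + $8.24 + $33.02 + $105.66 = $506.53
Net pay = $2,641.62 − $506.53 = $2,135.09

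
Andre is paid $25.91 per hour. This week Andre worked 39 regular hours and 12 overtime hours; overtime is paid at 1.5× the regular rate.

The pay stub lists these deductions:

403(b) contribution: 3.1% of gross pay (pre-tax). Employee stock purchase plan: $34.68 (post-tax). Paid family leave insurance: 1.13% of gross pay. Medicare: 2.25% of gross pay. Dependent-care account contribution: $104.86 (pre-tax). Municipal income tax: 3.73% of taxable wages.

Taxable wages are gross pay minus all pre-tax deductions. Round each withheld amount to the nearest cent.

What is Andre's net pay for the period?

$1192.16

Regular pay: 39 × $25.91 = $1010.49
Overtime pay: 12 × $25.91 × 1.5 = $466.38
Gross pay = $1010.49 + $466.38 = $1476.87
Dependent-care account contribution: $104.86
403(b) contribution: $1476.87 × 0.031 = $45.78
Pre-tax total = $104.86 + $45.78 = $150.64
Taxable wages = $1476.87 − $150.64 = $1326.23
Municipal income tax: $1326.23 × 0.0373 = $49.47
Paid family leave insurance: $1476.87 × 0.0113 = $16.69
Medicare: $1476.87 × 0.0225 = $33.23
Employee stock purchase plan: $34.68
Total deductions = $104.86 + $45.78 + $49.47 + $16.69 + $33.23 + $34.68 = $284.71
Net pay = $1476.87 − $284.71 = $1192.16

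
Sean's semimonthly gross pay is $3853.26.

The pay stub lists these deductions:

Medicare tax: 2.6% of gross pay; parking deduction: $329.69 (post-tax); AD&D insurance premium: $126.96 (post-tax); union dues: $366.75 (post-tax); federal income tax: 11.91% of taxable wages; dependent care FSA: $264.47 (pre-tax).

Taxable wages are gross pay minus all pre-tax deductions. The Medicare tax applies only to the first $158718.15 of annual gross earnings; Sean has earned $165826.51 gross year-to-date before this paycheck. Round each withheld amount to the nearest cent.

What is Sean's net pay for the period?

Dependent care FSA: $264.47
Taxable wages = $3853.26 − $264.47 = $3588.79
Federal income tax: $3588.79 × 0.1191 = $427.42
Medicare tax: annual cap $158718.15 already reached (YTD $165826.51), so $0.00
Parking deduction: $329.69
Union dues: $366.75
AD&D insurance premium: $126.96
Total deductions = $264.47 + $427.42 + $0.00 + $329.69 + $366.75 + $126.96 = $1515.29
Net pay = $3853.26 − $1515.29 = $2337.97

$2337.97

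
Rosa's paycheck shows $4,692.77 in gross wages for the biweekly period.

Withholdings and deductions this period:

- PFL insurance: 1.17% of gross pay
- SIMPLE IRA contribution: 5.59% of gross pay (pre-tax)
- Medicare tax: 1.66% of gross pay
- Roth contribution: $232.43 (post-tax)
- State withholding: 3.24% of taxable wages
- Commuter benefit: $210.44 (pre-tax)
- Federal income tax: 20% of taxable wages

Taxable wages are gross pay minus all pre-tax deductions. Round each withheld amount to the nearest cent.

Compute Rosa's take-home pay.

SIMPLE IRA contribution: $4,692.77 × 0.0559 = $262.33
Commuter benefit: $210.44
Pre-tax total = $262.33 + $210.44 = $472.77
Taxable wages = $4,692.77 − $472.77 = $4,220.00
Federal income tax: $4,220.00 × 0.2 = $844.00
State withholding: $4,220.00 × 0.0324 = $136.73
PFL insurance: $4,692.77 × 0.0117 = $54.91
Medicare tax: $4,692.77 × 0.0166 = $77.90
Roth contribution: $232.43
Total deductions = $262.33 + $210.44 + $844.00 + $136.73 + $54.91 + $77.90 + $232.43 = $1,818.74
Net pay = $4,692.77 − $1,818.74 = $2,874.03

$2,874.03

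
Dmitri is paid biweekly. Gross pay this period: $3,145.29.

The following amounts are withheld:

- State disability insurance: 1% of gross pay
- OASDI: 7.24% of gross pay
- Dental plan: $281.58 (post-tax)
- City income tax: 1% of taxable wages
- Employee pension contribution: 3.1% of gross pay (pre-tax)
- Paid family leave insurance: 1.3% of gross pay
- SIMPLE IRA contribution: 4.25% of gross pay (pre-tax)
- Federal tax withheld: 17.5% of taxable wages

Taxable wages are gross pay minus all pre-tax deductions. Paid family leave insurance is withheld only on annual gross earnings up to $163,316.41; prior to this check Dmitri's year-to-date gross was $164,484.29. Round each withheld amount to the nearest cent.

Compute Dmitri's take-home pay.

Employee pension contribution: $3,145.29 × 0.031 = $97.50
SIMPLE IRA contribution: $3,145.29 × 0.0425 = $133.67
Pre-tax total = $97.50 + $133.67 = $231.17
Taxable wages = $3,145.29 − $231.17 = $2,914.12
City income tax: $2,914.12 × 0.01 = $29.14
Federal tax withheld: $2,914.12 × 0.175 = $509.97
State disability insurance: $3,145.29 × 0.01 = $31.45
Paid family leave insurance: annual cap $163,316.41 already reached (YTD $164,484.29), so $0.00
OASDI: $3,145.29 × 0.0724 = $227.72
Dental plan: $281.58
Total deductions = $97.50 + $133.67 + $29.14 + $509.97 + $31.45 + $0.00 + $227.72 + $281.58 = $1,311.03
Net pay = $3,145.29 − $1,311.03 = $1,834.26

$1,834.26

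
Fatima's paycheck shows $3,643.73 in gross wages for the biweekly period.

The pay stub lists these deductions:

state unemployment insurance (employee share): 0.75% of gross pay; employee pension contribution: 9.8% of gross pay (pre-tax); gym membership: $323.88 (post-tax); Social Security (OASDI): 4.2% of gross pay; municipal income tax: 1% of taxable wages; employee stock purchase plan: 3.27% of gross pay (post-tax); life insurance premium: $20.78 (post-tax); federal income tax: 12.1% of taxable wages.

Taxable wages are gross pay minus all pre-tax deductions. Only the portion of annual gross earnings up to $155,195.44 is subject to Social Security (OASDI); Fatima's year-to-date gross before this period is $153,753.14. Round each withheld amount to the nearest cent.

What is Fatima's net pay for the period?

Employee pension contribution: $3,643.73 × 0.098 = $357.09
Taxable wages = $3,643.73 − $357.09 = $3,286.64
Municipal income tax: $3,286.64 × 0.01 = $32.87
Federal income tax: $3,286.64 × 0.121 = $397.68
State unemployment insurance (employee share): $3,643.73 × 0.0075 = $27.33
Social Security (OASDI): only $155,195.44 − $153,753.14 = $1,442.30 of this check is subject → $1,442.30 × 0.042 = $60.58
Life insurance premium: $20.78
Gym membership: $323.88
Employee stock purchase plan: $3,643.73 × 0.0327 = $119.15
Total deductions = $357.09 + $32.87 + $397.68 + $27.33 + $60.58 + $20.78 + $323.88 + $119.15 = $1,339.36
Net pay = $3,643.73 − $1,339.36 = $2,304.37

$2,304.37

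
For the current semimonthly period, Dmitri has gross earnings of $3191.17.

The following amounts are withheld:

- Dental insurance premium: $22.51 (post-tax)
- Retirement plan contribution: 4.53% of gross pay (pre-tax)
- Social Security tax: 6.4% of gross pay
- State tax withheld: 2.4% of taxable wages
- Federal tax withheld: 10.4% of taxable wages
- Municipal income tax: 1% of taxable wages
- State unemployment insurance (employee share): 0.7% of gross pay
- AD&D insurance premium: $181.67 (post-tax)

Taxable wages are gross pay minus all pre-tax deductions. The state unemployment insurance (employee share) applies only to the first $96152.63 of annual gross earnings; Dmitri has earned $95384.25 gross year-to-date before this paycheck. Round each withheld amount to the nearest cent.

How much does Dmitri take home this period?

$2212.38

Retirement plan contribution: $3191.17 × 0.0453 = $144.56
Taxable wages = $3191.17 − $144.56 = $3046.61
Federal tax withheld: $3046.61 × 0.104 = $316.85
Municipal income tax: $3046.61 × 0.01 = $30.47
State tax withheld: $3046.61 × 0.024 = $73.12
Social Security tax: $3191.17 × 0.064 = $204.23
State unemployment insurance (employee share): only $96152.63 − $95384.25 = $768.38 of this check is subject → $768.38 × 0.007 = $5.38
Dental insurance premium: $22.51
AD&D insurance premium: $181.67
Total deductions = $144.56 + $316.85 + $30.47 + $73.12 + $204.23 + $5.38 + $22.51 + $181.67 = $978.79
Net pay = $3191.17 − $978.79 = $2212.38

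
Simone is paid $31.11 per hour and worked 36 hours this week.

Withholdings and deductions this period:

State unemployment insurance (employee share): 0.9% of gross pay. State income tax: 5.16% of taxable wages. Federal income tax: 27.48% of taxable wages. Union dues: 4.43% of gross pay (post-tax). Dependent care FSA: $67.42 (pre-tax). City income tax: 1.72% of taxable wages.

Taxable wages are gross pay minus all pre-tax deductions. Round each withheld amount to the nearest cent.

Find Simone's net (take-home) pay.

Gross pay: 36 × $31.11 = $1119.96
Dependent care FSA: $67.42
Taxable wages = $1119.96 − $67.42 = $1052.54
City income tax: $1052.54 × 0.0172 = $18.10
Federal income tax: $1052.54 × 0.2748 = $289.24
State income tax: $1052.54 × 0.0516 = $54.31
State unemployment insurance (employee share): $1119.96 × 0.009 = $10.08
Union dues: $1119.96 × 0.0443 = $49.61
Total deductions = $67.42 + $18.10 + $289.24 + $54.31 + $10.08 + $49.61 = $488.76
Net pay = $1119.96 − $488.76 = $631.20

$631.20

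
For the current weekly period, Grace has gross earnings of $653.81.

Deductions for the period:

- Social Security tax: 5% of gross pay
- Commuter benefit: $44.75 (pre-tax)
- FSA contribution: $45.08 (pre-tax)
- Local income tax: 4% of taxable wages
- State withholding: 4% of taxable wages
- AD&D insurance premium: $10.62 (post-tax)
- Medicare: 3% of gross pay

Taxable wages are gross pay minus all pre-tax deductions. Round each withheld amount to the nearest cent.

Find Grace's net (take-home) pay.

$455.94

FSA contribution: $45.08
Commuter benefit: $44.75
Pre-tax total = $45.08 + $44.75 = $89.83
Taxable wages = $653.81 − $89.83 = $563.98
State withholding: $563.98 × 0.04 = $22.56
Local income tax: $563.98 × 0.04 = $22.56
Medicare: $653.81 × 0.03 = $19.61
Social Security tax: $653.81 × 0.05 = $32.69
AD&D insurance premium: $10.62
Total deductions = $45.08 + $44.75 + $22.56 + $22.56 + $19.61 + $32.69 + $10.62 = $197.87
Net pay = $653.81 − $197.87 = $455.94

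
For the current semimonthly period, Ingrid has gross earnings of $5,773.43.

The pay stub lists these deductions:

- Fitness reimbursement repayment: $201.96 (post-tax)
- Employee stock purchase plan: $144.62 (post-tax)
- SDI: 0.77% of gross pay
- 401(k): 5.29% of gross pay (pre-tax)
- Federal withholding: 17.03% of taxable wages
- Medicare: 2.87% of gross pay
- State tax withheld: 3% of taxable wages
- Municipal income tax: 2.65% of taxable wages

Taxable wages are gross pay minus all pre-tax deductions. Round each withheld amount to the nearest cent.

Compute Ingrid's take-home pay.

401(k): $5,773.43 × 0.0529 = $305.41
Taxable wages = $5,773.43 − $305.41 = $5,468.02
State tax withheld: $5,468.02 × 0.03 = $164.04
Federal withholding: $5,468.02 × 0.1703 = $931.20
Municipal income tax: $5,468.02 × 0.0265 = $144.90
SDI: $5,773.43 × 0.0077 = $44.46
Medicare: $5,773.43 × 0.0287 = $165.70
Employee stock purchase plan: $144.62
Fitness reimbursement repayment: $201.96
Total deductions = $305.41 + $164.04 + $931.20 + $144.90 + $44.46 + $165.70 + $144.62 + $201.96 = $2,102.29
Net pay = $5,773.43 − $2,102.29 = $3,671.14

$3,671.14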